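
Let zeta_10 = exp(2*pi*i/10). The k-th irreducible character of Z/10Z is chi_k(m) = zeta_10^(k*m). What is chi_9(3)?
chi_9(3) = zeta_10^27 = exp(-3*I*pi/5)

chi_9(3) = zeta_10^(9*3) = zeta_10^27. Since zeta_10^10 = 1, this equals zeta_10^7 = exp(2*pi*i*7/10) = exp(-3*I*pi/5).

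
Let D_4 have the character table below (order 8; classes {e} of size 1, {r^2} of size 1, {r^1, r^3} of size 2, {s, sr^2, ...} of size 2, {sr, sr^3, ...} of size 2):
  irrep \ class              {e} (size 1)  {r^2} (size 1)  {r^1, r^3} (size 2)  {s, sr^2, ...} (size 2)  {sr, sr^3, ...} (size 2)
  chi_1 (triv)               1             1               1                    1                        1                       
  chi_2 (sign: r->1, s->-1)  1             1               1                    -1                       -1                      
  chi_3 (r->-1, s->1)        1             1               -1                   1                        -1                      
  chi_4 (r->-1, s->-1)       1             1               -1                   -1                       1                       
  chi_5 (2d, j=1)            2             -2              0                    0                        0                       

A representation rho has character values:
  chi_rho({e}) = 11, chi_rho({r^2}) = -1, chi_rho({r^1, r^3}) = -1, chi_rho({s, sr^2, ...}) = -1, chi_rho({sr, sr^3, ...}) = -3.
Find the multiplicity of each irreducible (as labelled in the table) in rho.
Multiplicities: chi_1: 0, chi_2: 2, chi_3: 2, chi_4: 1, chi_5: 3.

Argument: Use <chi_rho, chi> = (1/|G|) sum_C |C| * chi_rho(C) * conj(chi(C)) with |G| = 8 for each irreducible chi in the table:
  <chi_rho, chi_1> = (1/8)[1*(11)*conj(1) + 1*(-1)*conj(1) + 2*(-1)*conj(1) + 2*(-1)*conj(1) + 2*(-3)*conj(1)]
      = (1/8)[(11) + (-1) + (-2) + (-2) + (-6)] = 0/8 = 0
  <chi_rho, chi_2> = (1/8)[1*(11)*conj(1) + 1*(-1)*conj(1) + 2*(-1)*conj(1) + 2*(-1)*conj(-1) + 2*(-3)*conj(-1)]
      = (1/8)[(11) + (-1) + (-2) + (2) + (6)] = 16/8 = 2
  <chi_rho, chi_3> = (1/8)[1*(11)*conj(1) + 1*(-1)*conj(1) + 2*(-1)*conj(-1) + 2*(-1)*conj(1) + 2*(-3)*conj(-1)]
      = (1/8)[(11) + (-1) + (2) + (-2) + (6)] = 16/8 = 2
  <chi_rho, chi_4> = (1/8)[1*(11)*conj(1) + 1*(-1)*conj(1) + 2*(-1)*conj(-1) + 2*(-1)*conj(-1) + 2*(-3)*conj(1)]
      = (1/8)[(11) + (-1) + (2) + (2) + (-6)] = 8/8 = 1
  <chi_rho, chi_5> = (1/8)[1*(11)*conj(2) + 1*(-1)*conj(-2) + 2*(-1)*conj(0) + 2*(-1)*conj(0) + 2*(-3)*conj(0)]
      = (1/8)[(22) + (2) + (0) + (0) + (0)] = 24/8 = 3
Dimension check: dim(rho) = sum (mult * dim) = 0*1 + 2*1 + 2*1 + 1*1 + 3*2 = 11 = chi_rho(e) = 11.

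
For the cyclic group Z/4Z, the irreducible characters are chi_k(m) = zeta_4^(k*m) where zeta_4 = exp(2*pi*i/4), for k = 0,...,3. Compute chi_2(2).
chi_2(2) = zeta_4^4 = 1

Details: chi_2(2) = zeta_4^(2*2) = zeta_4^4. Since zeta_4^4 = 1, this equals zeta_4^0 = exp(2*pi*i*0/4) = 1.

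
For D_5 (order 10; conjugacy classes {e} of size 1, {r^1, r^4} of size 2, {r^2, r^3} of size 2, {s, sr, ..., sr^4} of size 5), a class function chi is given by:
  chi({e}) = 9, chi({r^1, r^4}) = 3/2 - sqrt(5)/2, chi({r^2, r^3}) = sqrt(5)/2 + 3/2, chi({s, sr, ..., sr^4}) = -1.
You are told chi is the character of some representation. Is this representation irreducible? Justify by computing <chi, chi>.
Not irreducible (reducible): <chi, chi> = 10 > 1.

Explanation: <chi, chi> = (1/|G|) sum_C |C| * |chi(C)|^2 = (1/10)[1*|9|^2 + 2*|3/2 - sqrt(5)/2|^2 + 2*|sqrt(5)/2 + 3/2|^2 + 5*|-1|^2]
  = (1/10)[(81) + (7 - 3*sqrt(5)) + (3*sqrt(5) + 7) + (5)] = 100/10 = 10.
A character is irreducible iff <chi, chi> = 1, so this representation is reducible.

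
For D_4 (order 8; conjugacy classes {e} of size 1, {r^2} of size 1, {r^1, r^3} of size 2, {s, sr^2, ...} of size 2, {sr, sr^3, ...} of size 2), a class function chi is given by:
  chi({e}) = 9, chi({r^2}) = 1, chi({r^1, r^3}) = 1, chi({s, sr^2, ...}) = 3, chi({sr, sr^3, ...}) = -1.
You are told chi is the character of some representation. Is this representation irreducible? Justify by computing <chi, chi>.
Not irreducible (reducible): <chi, chi> = 13 > 1.

Derivation: <chi, chi> = (1/|G|) sum_C |C| * |chi(C)|^2 = (1/8)[1*|9|^2 + 1*|1|^2 + 2*|1|^2 + 2*|3|^2 + 2*|-1|^2]
  = (1/8)[(81) + (1) + (2) + (18) + (2)] = 104/8 = 13.
A character is irreducible iff <chi, chi> = 1, so this representation is reducible.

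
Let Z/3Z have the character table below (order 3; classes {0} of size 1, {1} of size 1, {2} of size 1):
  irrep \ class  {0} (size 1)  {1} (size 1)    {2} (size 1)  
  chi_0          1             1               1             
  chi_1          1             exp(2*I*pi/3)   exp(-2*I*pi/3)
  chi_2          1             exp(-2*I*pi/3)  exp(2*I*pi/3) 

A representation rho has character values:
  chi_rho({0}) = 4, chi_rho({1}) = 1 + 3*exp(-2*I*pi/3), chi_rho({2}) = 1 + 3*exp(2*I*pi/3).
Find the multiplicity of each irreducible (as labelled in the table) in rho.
Multiplicities: chi_0: 1, chi_1: 0, chi_2: 3.

Explanation: Use <chi_rho, chi> = (1/|G|) sum_C |C| * chi_rho(C) * conj(chi(C)) with |G| = 3 for each irreducible chi in the table:
  <chi_rho, chi_0> = (1/3)[1*(4)*conj(1) + 1*(1 + 3*exp(-2*I*pi/3))*conj(1) + 1*(1 + 3*exp(2*I*pi/3))*conj(1)]
      = (1/3)[(4) + (1 + 3*exp(-2*I*pi/3)) + (1 + 3*exp(2*I*pi/3))] = 3/3 = 1
  <chi_rho, chi_1> = (1/3)[1*(4)*conj(1) + 1*(1 + 3*exp(-2*I*pi/3))*conj(exp(2*I*pi/3)) + 1*(1 + 3*exp(2*I*pi/3))*conj(exp(-2*I*pi/3))]
      = (1/3)[(4) + (exp(-2*I*pi/3) + 3*exp(2*I*pi/3)) + (3*exp(-2*I*pi/3) + exp(2*I*pi/3))] = 0/3 = 0
  <chi_rho, chi_2> = (1/3)[1*(4)*conj(1) + 1*(1 + 3*exp(-2*I*pi/3))*conj(exp(-2*I*pi/3)) + 1*(1 + 3*exp(2*I*pi/3))*conj(exp(2*I*pi/3))]
      = (1/3)[(4) + (3 + exp(2*I*pi/3)) + (3 + exp(-2*I*pi/3))] = 9/3 = 3
(Exp terms are combined using exp(i*s)*conj(exp(i*t)) = exp(i*(s-t)), and sums of them are collapsed using the identity that for every m > 1 the m distinct m-th roots of unity sum to 0, e.g. 1 + exp(2*I*pi/3) + exp(-2*I*pi/3) = 0.)
Dimension check: dim(rho) = sum (mult * dim) = 1*1 + 0*1 + 3*1 = 4 = chi_rho(e) = 4.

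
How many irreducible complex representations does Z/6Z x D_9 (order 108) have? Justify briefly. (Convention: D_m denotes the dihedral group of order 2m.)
36

Proof sketch: The number of irreducible complex representations of a finite group equals its number of conjugacy classes. For a direct product, #classes(G x H) = #classes(G) * #classes(H). Z/6Z has 6 classes (abelian), D_9 has 6 classes, so 6 * 6 = 36, so Z/6Z x D_9 (order 108) has exactly 36 irreducible complex representations.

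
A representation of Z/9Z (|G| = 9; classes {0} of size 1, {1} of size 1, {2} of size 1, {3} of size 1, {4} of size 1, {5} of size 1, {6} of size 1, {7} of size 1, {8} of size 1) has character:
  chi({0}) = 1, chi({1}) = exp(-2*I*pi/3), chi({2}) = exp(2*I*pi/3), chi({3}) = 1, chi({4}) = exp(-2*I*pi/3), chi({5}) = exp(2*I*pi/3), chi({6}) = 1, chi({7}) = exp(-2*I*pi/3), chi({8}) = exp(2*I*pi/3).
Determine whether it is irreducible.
Irreducible: <chi, chi> = 1.

Justification: <chi, chi> = (1/|G|) sum_C |C| * |chi(C)|^2 = (1/9)[1*|1|^2 + 1*|exp(-2*I*pi/3)|^2 + 1*|exp(2*I*pi/3)|^2 + 1*|1|^2 + 1*|exp(-2*I*pi/3)|^2 + 1*|exp(2*I*pi/3)|^2 + 1*|1|^2 + 1*|exp(-2*I*pi/3)|^2 + 1*|exp(2*I*pi/3)|^2]
  = (1/9)[(1) + (1) + (1) + (1) + (1) + (1) + (1) + (1) + (1)] = 9/9 = 1.
(Exp terms are combined using exp(i*s)*conj(exp(i*t)) = exp(i*(s-t)), and sums of them are collapsed using the identity that for every m > 1 the m distinct m-th roots of unity sum to 0, e.g. 1 + exp(2*I*pi/3) + exp(-2*I*pi/3) = 0.)
A character is irreducible iff <chi, chi> = 1, so this representation is irreducible.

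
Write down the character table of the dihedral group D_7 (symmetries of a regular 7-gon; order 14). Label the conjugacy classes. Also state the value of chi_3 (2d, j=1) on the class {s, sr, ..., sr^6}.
Conjugacy classes: {e} of size 1, {r^1, r^6} of size 2, {r^2, r^5} of size 2, {r^3, r^4} of size 2, {s, sr, ..., sr^6} of size 7.
Character table:
  irrep \ class              {e} (size 1)  {r^1, r^6} (size 2)  {r^2, r^5} (size 2)  {r^3, r^4} (size 2)  {s, sr, ..., sr^6} (size 7)
  chi_1 (triv)               1             1                    1                    1                    1                          
  chi_2 (sign: r->1, s->-1)  1             1                    1                    1                    -1                         
  chi_3 (2d, j=1)            2             2*cos(2*pi/7)        -2*cos(3*pi/7)       -2*cos(pi/7)         0                          
  chi_4 (2d, j=2)            2             -2*cos(3*pi/7)       -2*cos(pi/7)         2*cos(2*pi/7)        0                          
  chi_5 (2d, j=3)            2             -2*cos(pi/7)         2*cos(2*pi/7)        -2*cos(3*pi/7)       0                          

Spot check: chi_3 (2d, j=1) on {s, sr, ..., sr^6} = 0.

Argument: D_7 has order 2*7 = 14 with 5 conjugacy classes, hence 5 irreducibles. Sum of squared dims 1 + 1 + 4 + 4 + 4 = 14 = |G|. Linear characters come from the abelianisation; the 2-dimensional irreps have character r^k -> 2*cos(2*pi*j*k/7), reflections -> 0.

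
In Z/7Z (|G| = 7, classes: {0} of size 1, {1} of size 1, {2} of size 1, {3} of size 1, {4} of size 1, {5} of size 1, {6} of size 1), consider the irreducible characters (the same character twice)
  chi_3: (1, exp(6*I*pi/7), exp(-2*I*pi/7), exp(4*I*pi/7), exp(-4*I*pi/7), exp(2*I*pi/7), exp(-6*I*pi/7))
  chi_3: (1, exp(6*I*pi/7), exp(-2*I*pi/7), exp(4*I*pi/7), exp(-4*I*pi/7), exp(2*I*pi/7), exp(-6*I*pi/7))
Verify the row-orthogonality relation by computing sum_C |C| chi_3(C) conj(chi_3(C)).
Sum = 7 = |G| = 7; so <chi_3, chi_3> = 1 (norm-1 confirms irreducibility).

Working: Compute term by term over conjugacy classes (|C| * chi_3(C) * conj(chi_3(C))):
  1*(1)*conj(1) + 1*(exp(6*I*pi/7))*conj(exp(6*I*pi/7)) + 1*(exp(-2*I*pi/7))*conj(exp(-2*I*pi/7)) + 1*(exp(4*I*pi/7))*conj(exp(4*I*pi/7)) + 1*(exp(-4*I*pi/7))*conj(exp(-4*I*pi/7)) + 1*(exp(2*I*pi/7))*conj(exp(2*I*pi/7)) + 1*(exp(-6*I*pi/7))*conj(exp(-6*I*pi/7))
  = (1) + (1) + (1) + (1) + (1) + (1) + (1)
  = 7.
(Exp terms are combined using exp(i*s)*conj(exp(i*t)) = exp(i*(s-t)), and sums of them are collapsed using the identity that for every m > 1 the m distinct m-th roots of unity sum to 0, e.g. 1 + exp(2*I*pi/3) + exp(-2*I*pi/3) = 0.)
Dividing by |G| = 7 gives 7/7 = 1, matching the row-orthogonality relation <chi_3, chi_3> = [chi_3 = chi_3].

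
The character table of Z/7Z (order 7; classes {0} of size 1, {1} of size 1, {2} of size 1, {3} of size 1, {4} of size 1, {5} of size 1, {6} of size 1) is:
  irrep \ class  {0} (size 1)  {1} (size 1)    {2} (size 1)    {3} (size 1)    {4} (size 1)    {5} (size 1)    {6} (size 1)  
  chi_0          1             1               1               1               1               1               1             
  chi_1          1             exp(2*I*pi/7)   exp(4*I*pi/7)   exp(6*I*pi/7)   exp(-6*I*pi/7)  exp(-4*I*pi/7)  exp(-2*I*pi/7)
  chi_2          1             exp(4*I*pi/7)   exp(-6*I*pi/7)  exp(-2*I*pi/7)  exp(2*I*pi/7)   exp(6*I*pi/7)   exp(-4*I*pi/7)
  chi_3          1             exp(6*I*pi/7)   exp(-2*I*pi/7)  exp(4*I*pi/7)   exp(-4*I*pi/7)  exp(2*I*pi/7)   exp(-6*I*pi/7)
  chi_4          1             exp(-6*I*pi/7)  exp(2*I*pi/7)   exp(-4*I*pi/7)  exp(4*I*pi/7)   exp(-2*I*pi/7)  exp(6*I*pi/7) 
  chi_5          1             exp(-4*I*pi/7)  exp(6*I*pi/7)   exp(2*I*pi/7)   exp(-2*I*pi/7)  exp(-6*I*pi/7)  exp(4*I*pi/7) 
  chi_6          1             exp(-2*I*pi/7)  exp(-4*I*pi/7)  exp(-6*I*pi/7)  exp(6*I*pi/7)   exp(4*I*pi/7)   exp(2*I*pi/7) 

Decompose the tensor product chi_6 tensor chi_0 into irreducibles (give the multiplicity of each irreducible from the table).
chi_6 tensor chi_0 = chi_6 (all other irreducibles have multiplicity 0).

Working: The character of a tensor product is the pointwise product (chi_6 * chi_0)(C) = chi_6(C) * chi_0(C):
  {0}: (1)*(1), {1}: (exp(-2*I*pi/7))*(1), {2}: (exp(-4*I*pi/7))*(1), {3}: (exp(-6*I*pi/7))*(1), {4}: (exp(6*I*pi/7))*(1), {5}: (exp(4*I*pi/7))*(1), {6}: (exp(2*I*pi/7))*(1)
so (chi_6 * chi_0) takes values
  {0} -> 1, {1} -> exp(-2*I*pi/7), {2} -> exp(-4*I*pi/7), {3} -> exp(-6*I*pi/7), {4} -> exp(6*I*pi/7), {5} -> exp(4*I*pi/7), {6} -> exp(2*I*pi/7).
Now take the inner product of this character with each irreducible chi from the table, <chi_6*chi_0, chi> = (1/7) sum_C |C| (chi_6*chi_0)(C) conj(chi(C)):
  <chi_6*chi_0, chi_0> = (1/7)[1*(1)*conj(1) + 1*(exp(-2*I*pi/7))*conj(1) + 1*(exp(-4*I*pi/7))*conj(1) + 1*(exp(-6*I*pi/7))*conj(1) + 1*(exp(6*I*pi/7))*conj(1) + 1*(exp(4*I*pi/7))*conj(1) + 1*(exp(2*I*pi/7))*conj(1)]
      = (1/7)[(1) + (exp(-2*I*pi/7)) + (exp(-4*I*pi/7)) + (exp(-6*I*pi/7)) + (exp(6*I*pi/7)) + (exp(4*I*pi/7)) + (exp(2*I*pi/7))] = 0/7 = 0
  <chi_6*chi_0, chi_1> = (1/7)[1*(1)*conj(1) + 1*(exp(-2*I*pi/7))*conj(exp(2*I*pi/7)) + 1*(exp(-4*I*pi/7))*conj(exp(4*I*pi/7)) + 1*(exp(-6*I*pi/7))*conj(exp(6*I*pi/7)) + 1*(exp(6*I*pi/7))*conj(exp(-6*I*pi/7)) + 1*(exp(4*I*pi/7))*conj(exp(-4*I*pi/7)) + 1*(exp(2*I*pi/7))*conj(exp(-2*I*pi/7))]
      = (1/7)[(1) + (exp(-4*I*pi/7)) + (exp(6*I*pi/7)) + (exp(2*I*pi/7)) + (exp(-2*I*pi/7)) + (exp(-6*I*pi/7)) + (exp(4*I*pi/7))] = 0/7 = 0
  <chi_6*chi_0, chi_2> = (1/7)[1*(1)*conj(1) + 1*(exp(-2*I*pi/7))*conj(exp(4*I*pi/7)) + 1*(exp(-4*I*pi/7))*conj(exp(-6*I*pi/7)) + 1*(exp(-6*I*pi/7))*conj(exp(-2*I*pi/7)) + 1*(exp(6*I*pi/7))*conj(exp(2*I*pi/7)) + 1*(exp(4*I*pi/7))*conj(exp(6*I*pi/7)) + 1*(exp(2*I*pi/7))*conj(exp(-4*I*pi/7))]
      = (1/7)[(1) + (exp(-6*I*pi/7)) + (exp(2*I*pi/7)) + (exp(-4*I*pi/7)) + (exp(4*I*pi/7)) + (exp(-2*I*pi/7)) + (exp(6*I*pi/7))] = 0/7 = 0
  <chi_6*chi_0, chi_3> = (1/7)[1*(1)*conj(1) + 1*(exp(-2*I*pi/7))*conj(exp(6*I*pi/7)) + 1*(exp(-4*I*pi/7))*conj(exp(-2*I*pi/7)) + 1*(exp(-6*I*pi/7))*conj(exp(4*I*pi/7)) + 1*(exp(6*I*pi/7))*conj(exp(-4*I*pi/7)) + 1*(exp(4*I*pi/7))*conj(exp(2*I*pi/7)) + 1*(exp(2*I*pi/7))*conj(exp(-6*I*pi/7))]
      = (1/7)[(1) + (exp(6*I*pi/7)) + (exp(-2*I*pi/7)) + (exp(4*I*pi/7)) + (exp(-4*I*pi/7)) + (exp(2*I*pi/7)) + (exp(-6*I*pi/7))] = 0/7 = 0
  <chi_6*chi_0, chi_4> = (1/7)[1*(1)*conj(1) + 1*(exp(-2*I*pi/7))*conj(exp(-6*I*pi/7)) + 1*(exp(-4*I*pi/7))*conj(exp(2*I*pi/7)) + 1*(exp(-6*I*pi/7))*conj(exp(-4*I*pi/7)) + 1*(exp(6*I*pi/7))*conj(exp(4*I*pi/7)) + 1*(exp(4*I*pi/7))*conj(exp(-2*I*pi/7)) + 1*(exp(2*I*pi/7))*conj(exp(6*I*pi/7))]
      = (1/7)[(1) + (exp(4*I*pi/7)) + (exp(-6*I*pi/7)) + (exp(-2*I*pi/7)) + (exp(2*I*pi/7)) + (exp(6*I*pi/7)) + (exp(-4*I*pi/7))] = 0/7 = 0
  <chi_6*chi_0, chi_5> = (1/7)[1*(1)*conj(1) + 1*(exp(-2*I*pi/7))*conj(exp(-4*I*pi/7)) + 1*(exp(-4*I*pi/7))*conj(exp(6*I*pi/7)) + 1*(exp(-6*I*pi/7))*conj(exp(2*I*pi/7)) + 1*(exp(6*I*pi/7))*conj(exp(-2*I*pi/7)) + 1*(exp(4*I*pi/7))*conj(exp(-6*I*pi/7)) + 1*(exp(2*I*pi/7))*conj(exp(4*I*pi/7))]
      = (1/7)[(1) + (exp(2*I*pi/7)) + (exp(4*I*pi/7)) + (exp(6*I*pi/7)) + (exp(-6*I*pi/7)) + (exp(-4*I*pi/7)) + (exp(-2*I*pi/7))] = 0/7 = 0
  <chi_6*chi_0, chi_6> = (1/7)[1*(1)*conj(1) + 1*(exp(-2*I*pi/7))*conj(exp(-2*I*pi/7)) + 1*(exp(-4*I*pi/7))*conj(exp(-4*I*pi/7)) + 1*(exp(-6*I*pi/7))*conj(exp(-6*I*pi/7)) + 1*(exp(6*I*pi/7))*conj(exp(6*I*pi/7)) + 1*(exp(4*I*pi/7))*conj(exp(4*I*pi/7)) + 1*(exp(2*I*pi/7))*conj(exp(2*I*pi/7))]
      = (1/7)[(1) + (1) + (1) + (1) + (1) + (1) + (1)] = 7/7 = 1
(Exp terms are combined using exp(i*s)*conj(exp(i*t)) = exp(i*(s-t)), and sums of them are collapsed using the identity that for every m > 1 the m distinct m-th roots of unity sum to 0, e.g. 1 + exp(2*I*pi/3) + exp(-2*I*pi/3) = 0.)
Hence the multiplicities are chi_6: 1. Dimension check: dim(chi_6)*dim(chi_0) = 1*1 = 1 and sum (mult * dim) = 1*1 = 1.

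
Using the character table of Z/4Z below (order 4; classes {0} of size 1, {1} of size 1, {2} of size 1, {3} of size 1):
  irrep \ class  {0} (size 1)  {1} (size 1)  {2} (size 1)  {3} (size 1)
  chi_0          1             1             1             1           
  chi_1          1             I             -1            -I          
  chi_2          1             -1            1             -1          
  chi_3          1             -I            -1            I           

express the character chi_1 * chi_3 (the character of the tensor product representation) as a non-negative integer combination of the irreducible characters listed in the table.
chi_1 tensor chi_3 = chi_0 (all other irreducibles have multiplicity 0).

Justification: The character of a tensor product is the pointwise product (chi_1 * chi_3)(C) = chi_1(C) * chi_3(C):
  {0}: (1)*(1), {1}: (I)*(-I), {2}: (-1)*(-1), {3}: (-I)*(I)
so (chi_1 * chi_3) takes values
  {0} -> 1, {1} -> 1, {2} -> 1, {3} -> 1.
Now take the inner product of this character with each irreducible chi from the table, <chi_1*chi_3, chi> = (1/4) sum_C |C| (chi_1*chi_3)(C) conj(chi(C)):
  <chi_1*chi_3, chi_0> = (1/4)[1*(1)*conj(1) + 1*(1)*conj(1) + 1*(1)*conj(1) + 1*(1)*conj(1)]
      = (1/4)[(1) + (1) + (1) + (1)] = 4/4 = 1
  <chi_1*chi_3, chi_1> = (1/4)[1*(1)*conj(1) + 1*(1)*conj(I) + 1*(1)*conj(-1) + 1*(1)*conj(-I)]
      = (1/4)[(1) + (-I) + (-1) + (I)] = 0/4 = 0
  <chi_1*chi_3, chi_2> = (1/4)[1*(1)*conj(1) + 1*(1)*conj(-1) + 1*(1)*conj(1) + 1*(1)*conj(-1)]
      = (1/4)[(1) + (-1) + (1) + (-1)] = 0/4 = 0
  <chi_1*chi_3, chi_3> = (1/4)[1*(1)*conj(1) + 1*(1)*conj(-I) + 1*(1)*conj(-1) + 1*(1)*conj(I)]
      = (1/4)[(1) + (I) + (-1) + (-I)] = 0/4 = 0
(Exp terms are combined using exp(i*s)*conj(exp(i*t)) = exp(i*(s-t)), and sums of them are collapsed using the identity that for every m > 1 the m distinct m-th roots of unity sum to 0, e.g. 1 + exp(2*I*pi/3) + exp(-2*I*pi/3) = 0.)
Hence the multiplicities are chi_0: 1. Dimension check: dim(chi_1)*dim(chi_3) = 1*1 = 1 and sum (mult * dim) = 1*1 = 1.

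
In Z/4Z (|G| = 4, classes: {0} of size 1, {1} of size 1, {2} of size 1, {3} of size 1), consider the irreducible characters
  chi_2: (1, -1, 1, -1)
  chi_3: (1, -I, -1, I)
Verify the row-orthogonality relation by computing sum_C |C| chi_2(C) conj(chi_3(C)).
Sum = 0; so <chi_2, chi_3> = 0 (distinct irreducibles are orthogonal).

Details: Compute term by term over conjugacy classes (|C| * chi_2(C) * conj(chi_3(C))):
  1*(1)*conj(1) + 1*(-1)*conj(-I) + 1*(1)*conj(-1) + 1*(-1)*conj(I)
  = (1) + (-I) + (-1) + (I)
  = 0.
(Exp terms are combined using exp(i*s)*conj(exp(i*t)) = exp(i*(s-t)), and sums of them are collapsed using the identity that for every m > 1 the m distinct m-th roots of unity sum to 0, e.g. 1 + exp(2*I*pi/3) + exp(-2*I*pi/3) = 0.)
Dividing by |G| = 4 gives 0/4 = 0, matching the row-orthogonality relation <chi_2, chi_3> = [chi_2 = chi_3].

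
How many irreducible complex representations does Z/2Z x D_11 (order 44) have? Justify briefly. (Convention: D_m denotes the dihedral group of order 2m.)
14

Proof sketch: The number of irreducible complex representations of a finite group equals its number of conjugacy classes. For a direct product, #classes(G x H) = #classes(G) * #classes(H). Z/2Z has 2 classes (abelian), D_11 has 7 classes, so 2 * 7 = 14, so Z/2Z x D_11 (order 44) has exactly 14 irreducible complex representations.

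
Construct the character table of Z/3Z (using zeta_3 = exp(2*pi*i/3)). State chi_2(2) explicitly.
Character table of Z/3Z (irreps indexed chi_0,...,chi_2 with chi_k(m) = zeta_3^(k*m), zeta_3 = exp(2*pi*i/3)):
  irrep \ class  {0} (size 1)  {1} (size 1)    {2} (size 1)  
  chi_0          1             1               1             
  chi_1          1             exp(2*I*pi/3)   exp(-2*I*pi/3)
  chi_2          1             exp(-2*I*pi/3)  exp(2*I*pi/3) 

Spot check: chi_2(2) = zeta_3^(2*2) = zeta_3^4 = exp(2*I*pi/3).

Reasoning: Z/3Z is abelian, so all 3 irreducible complex representations are 1-dimensional. They are given by chi_k(m) = zeta_3^(k*m) for k = 0,...,2. Row orthogonality: sum_m chi_k(m) conj(chi_l(m)) = 3 * [k = l].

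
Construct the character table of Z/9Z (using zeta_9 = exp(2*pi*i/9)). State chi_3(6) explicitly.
Character table of Z/9Z (irreps indexed chi_0,...,chi_8 with chi_k(m) = zeta_9^(k*m), zeta_9 = exp(2*pi*i/9)):
  irrep \ class  {0} (size 1)  {1} (size 1)    {2} (size 1)    {3} (size 1)    {4} (size 1)    {5} (size 1)    {6} (size 1)    {7} (size 1)    {8} (size 1)  
  chi_0          1             1               1               1               1               1               1               1               1             
  chi_1          1             exp(2*I*pi/9)   exp(4*I*pi/9)   exp(2*I*pi/3)   exp(8*I*pi/9)   exp(-8*I*pi/9)  exp(-2*I*pi/3)  exp(-4*I*pi/9)  exp(-2*I*pi/9)
  chi_2          1             exp(4*I*pi/9)   exp(8*I*pi/9)   exp(-2*I*pi/3)  exp(-2*I*pi/9)  exp(2*I*pi/9)   exp(2*I*pi/3)   exp(-8*I*pi/9)  exp(-4*I*pi/9)
  chi_3          1             exp(2*I*pi/3)   exp(-2*I*pi/3)  1               exp(2*I*pi/3)   exp(-2*I*pi/3)  1               exp(2*I*pi/3)   exp(-2*I*pi/3)
  chi_4          1             exp(8*I*pi/9)   exp(-2*I*pi/9)  exp(2*I*pi/3)   exp(-4*I*pi/9)  exp(4*I*pi/9)   exp(-2*I*pi/3)  exp(2*I*pi/9)   exp(-8*I*pi/9)
  chi_5          1             exp(-8*I*pi/9)  exp(2*I*pi/9)   exp(-2*I*pi/3)  exp(4*I*pi/9)   exp(-4*I*pi/9)  exp(2*I*pi/3)   exp(-2*I*pi/9)  exp(8*I*pi/9) 
  chi_6          1             exp(-2*I*pi/3)  exp(2*I*pi/3)   1               exp(-2*I*pi/3)  exp(2*I*pi/3)   1               exp(-2*I*pi/3)  exp(2*I*pi/3) 
  chi_7          1             exp(-4*I*pi/9)  exp(-8*I*pi/9)  exp(2*I*pi/3)   exp(2*I*pi/9)   exp(-2*I*pi/9)  exp(-2*I*pi/3)  exp(8*I*pi/9)   exp(4*I*pi/9) 
  chi_8          1             exp(-2*I*pi/9)  exp(-4*I*pi/9)  exp(-2*I*pi/3)  exp(-8*I*pi/9)  exp(8*I*pi/9)   exp(2*I*pi/3)   exp(4*I*pi/9)   exp(2*I*pi/9) 

Spot check: chi_3(6) = zeta_9^(3*6) = zeta_9^18 = 1.

Reasoning: Z/9Z is abelian, so all 9 irreducible complex representations are 1-dimensional. They are given by chi_k(m) = zeta_9^(k*m) for k = 0,...,8. Row orthogonality: sum_m chi_k(m) conj(chi_l(m)) = 9 * [k = l].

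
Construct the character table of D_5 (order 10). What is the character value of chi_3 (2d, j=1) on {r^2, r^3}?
Conjugacy classes: {e} of size 1, {r^1, r^4} of size 2, {r^2, r^3} of size 2, {s, sr, ..., sr^4} of size 5.
Character table:
  irrep \ class              {e} (size 1)  {r^1, r^4} (size 2)  {r^2, r^3} (size 2)  {s, sr, ..., sr^4} (size 5)
  chi_1 (triv)               1             1                    1                    1                          
  chi_2 (sign: r->1, s->-1)  1             1                    1                    -1                         
  chi_3 (2d, j=1)            2             -1/2 + sqrt(5)/2     -sqrt(5)/2 - 1/2     0                          
  chi_4 (2d, j=2)            2             -sqrt(5)/2 - 1/2     -1/2 + sqrt(5)/2     0                          

Spot check: chi_3 (2d, j=1) on {r^2, r^3} = -sqrt(5)/2 - 1/2.

D_5 has order 2*5 = 10 with 4 conjugacy classes, hence 4 irreducibles. Sum of squared dims 1 + 1 + 4 + 4 = 10 = |G|. Linear characters come from the abelianisation; the 2-dimensional irreps have character r^k -> 2*cos(2*pi*j*k/5), reflections -> 0.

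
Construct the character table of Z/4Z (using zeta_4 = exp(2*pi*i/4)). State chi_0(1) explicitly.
Character table of Z/4Z (irreps indexed chi_0,...,chi_3 with chi_k(m) = zeta_4^(k*m), zeta_4 = exp(2*pi*i/4)):
  irrep \ class  {0} (size 1)  {1} (size 1)  {2} (size 1)  {3} (size 1)
  chi_0          1             1             1             1           
  chi_1          1             I             -1            -I          
  chi_2          1             -1            1             -1          
  chi_3          1             -I            -1            I           

Spot check: chi_0(1) = zeta_4^(0*1) = zeta_4^0 = 1.

Argument: Z/4Z is abelian, so all 4 irreducible complex representations are 1-dimensional. They are given by chi_k(m) = zeta_4^(k*m) for k = 0,...,3. Row orthogonality: sum_m chi_k(m) conj(chi_l(m)) = 4 * [k = l].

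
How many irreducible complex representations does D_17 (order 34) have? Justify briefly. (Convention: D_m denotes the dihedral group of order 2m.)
10

Proof sketch: The number of irreducible complex representations of a finite group equals its number of conjugacy classes. D_17 has 10 conjugacy classes ((n+3)/2 for n odd), so D_17 (order 34) has exactly 10 irreducible complex representations.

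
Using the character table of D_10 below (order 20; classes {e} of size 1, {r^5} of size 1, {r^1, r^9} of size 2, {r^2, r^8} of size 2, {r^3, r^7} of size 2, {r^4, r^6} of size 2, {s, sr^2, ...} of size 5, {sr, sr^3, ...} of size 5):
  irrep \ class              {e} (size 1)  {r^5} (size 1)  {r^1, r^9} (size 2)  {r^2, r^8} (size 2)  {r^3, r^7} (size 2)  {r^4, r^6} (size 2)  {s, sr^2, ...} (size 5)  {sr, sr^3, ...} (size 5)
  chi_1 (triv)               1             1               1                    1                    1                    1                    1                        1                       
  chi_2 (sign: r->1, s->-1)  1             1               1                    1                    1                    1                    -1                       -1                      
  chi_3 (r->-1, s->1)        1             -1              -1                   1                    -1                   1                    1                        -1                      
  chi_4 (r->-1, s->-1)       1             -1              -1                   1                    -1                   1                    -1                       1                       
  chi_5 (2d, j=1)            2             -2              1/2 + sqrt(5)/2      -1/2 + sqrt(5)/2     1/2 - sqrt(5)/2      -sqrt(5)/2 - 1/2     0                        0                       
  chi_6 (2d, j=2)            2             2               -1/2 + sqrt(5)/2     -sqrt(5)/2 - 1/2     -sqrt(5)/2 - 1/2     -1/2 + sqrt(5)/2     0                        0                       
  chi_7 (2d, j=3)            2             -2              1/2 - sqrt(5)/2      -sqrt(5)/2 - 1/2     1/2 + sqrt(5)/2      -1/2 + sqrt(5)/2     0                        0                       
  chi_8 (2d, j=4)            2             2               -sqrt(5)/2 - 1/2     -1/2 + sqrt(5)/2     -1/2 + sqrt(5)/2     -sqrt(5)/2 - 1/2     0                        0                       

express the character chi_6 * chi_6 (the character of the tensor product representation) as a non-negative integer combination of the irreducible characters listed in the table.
chi_6 tensor chi_6 = chi_1 + chi_2 + chi_8 (all other irreducibles have multiplicity 0).

Proof sketch: The character of a tensor product is the pointwise product (chi_6 * chi_6)(C) = chi_6(C) * chi_6(C):
  {e}: (2)*(2), {r^5}: (2)*(2), {r^1, r^9}: (-1/2 + sqrt(5)/2)*(-1/2 + sqrt(5)/2), {r^2, r^8}: (-sqrt(5)/2 - 1/2)*(-sqrt(5)/2 - 1/2), {r^3, r^7}: (-sqrt(5)/2 - 1/2)*(-sqrt(5)/2 - 1/2), {r^4, r^6}: (-1/2 + sqrt(5)/2)*(-1/2 + sqrt(5)/2), {s, sr^2, ...}: (0)*(0), {sr, sr^3, ...}: (0)*(0)
so (chi_6 * chi_6) takes values
  {e} -> 4, {r^5} -> 4, {r^1, r^9} -> 3/2 - sqrt(5)/2, {r^2, r^8} -> sqrt(5)/2 + 3/2, {r^3, r^7} -> sqrt(5)/2 + 3/2, {r^4, r^6} -> 3/2 - sqrt(5)/2, {s, sr^2, ...} -> 0, {sr, sr^3, ...} -> 0.
Now take the inner product of this character with each irreducible chi from the table, <chi_6*chi_6, chi> = (1/20) sum_C |C| (chi_6*chi_6)(C) conj(chi(C)):
  <chi_6*chi_6, chi_1> = (1/20)[1*(4)*conj(1) + 1*(4)*conj(1) + 2*(3/2 - sqrt(5)/2)*conj(1) + 2*(sqrt(5)/2 + 3/2)*conj(1) + 2*(sqrt(5)/2 + 3/2)*conj(1) + 2*(3/2 - sqrt(5)/2)*conj(1) + 5*(0)*conj(1) + 5*(0)*conj(1)]
      = (1/20)[(4) + (4) + (3 - sqrt(5)) + (sqrt(5) + 3) + (sqrt(5) + 3) + (3 - sqrt(5)) + (0) + (0)] = 20/20 = 1
  <chi_6*chi_6, chi_2> = (1/20)[1*(4)*conj(1) + 1*(4)*conj(1) + 2*(3/2 - sqrt(5)/2)*conj(1) + 2*(sqrt(5)/2 + 3/2)*conj(1) + 2*(sqrt(5)/2 + 3/2)*conj(1) + 2*(3/2 - sqrt(5)/2)*conj(1) + 5*(0)*conj(-1) + 5*(0)*conj(-1)]
      = (1/20)[(4) + (4) + (3 - sqrt(5)) + (sqrt(5) + 3) + (sqrt(5) + 3) + (3 - sqrt(5)) + (0) + (0)] = 20/20 = 1
  <chi_6*chi_6, chi_3> = (1/20)[1*(4)*conj(1) + 1*(4)*conj(-1) + 2*(3/2 - sqrt(5)/2)*conj(-1) + 2*(sqrt(5)/2 + 3/2)*conj(1) + 2*(sqrt(5)/2 + 3/2)*conj(-1) + 2*(3/2 - sqrt(5)/2)*conj(1) + 5*(0)*conj(1) + 5*(0)*conj(-1)]
      = (1/20)[(4) + (-4) + (-3 + sqrt(5)) + (sqrt(5) + 3) + (-3 - sqrt(5)) + (3 - sqrt(5)) + (0) + (0)] = 0/20 = 0
  <chi_6*chi_6, chi_4> = (1/20)[1*(4)*conj(1) + 1*(4)*conj(-1) + 2*(3/2 - sqrt(5)/2)*conj(-1) + 2*(sqrt(5)/2 + 3/2)*conj(1) + 2*(sqrt(5)/2 + 3/2)*conj(-1) + 2*(3/2 - sqrt(5)/2)*conj(1) + 5*(0)*conj(-1) + 5*(0)*conj(1)]
      = (1/20)[(4) + (-4) + (-3 + sqrt(5)) + (sqrt(5) + 3) + (-3 - sqrt(5)) + (3 - sqrt(5)) + (0) + (0)] = 0/20 = 0
  <chi_6*chi_6, chi_5> = (1/20)[1*(4)*conj(2) + 1*(4)*conj(-2) + 2*(3/2 - sqrt(5)/2)*conj(1/2 + sqrt(5)/2) + 2*(sqrt(5)/2 + 3/2)*conj(-1/2 + sqrt(5)/2) + 2*(sqrt(5)/2 + 3/2)*conj(1/2 - sqrt(5)/2) + 2*(3/2 - sqrt(5)/2)*conj(-sqrt(5)/2 - 1/2) + 5*(0)*conj(0) + 5*(0)*conj(0)]
      = (1/20)[(8) + (-8) + (-1 + sqrt(5)) + (1 + sqrt(5)) + (-sqrt(5) - 1) + (1 - sqrt(5)) + (0) + (0)] = 0/20 = 0
  <chi_6*chi_6, chi_6> = (1/20)[1*(4)*conj(2) + 1*(4)*conj(2) + 2*(3/2 - sqrt(5)/2)*conj(-1/2 + sqrt(5)/2) + 2*(sqrt(5)/2 + 3/2)*conj(-sqrt(5)/2 - 1/2) + 2*(sqrt(5)/2 + 3/2)*conj(-sqrt(5)/2 - 1/2) + 2*(3/2 - sqrt(5)/2)*conj(-1/2 + sqrt(5)/2) + 5*(0)*conj(0) + 5*(0)*conj(0)]
      = (1/20)[(8) + (8) + (-4 + 2*sqrt(5)) + (-2*sqrt(5) - 4) + (-2*sqrt(5) - 4) + (-4 + 2*sqrt(5)) + (0) + (0)] = 0/20 = 0
  <chi_6*chi_6, chi_7> = (1/20)[1*(4)*conj(2) + 1*(4)*conj(-2) + 2*(3/2 - sqrt(5)/2)*conj(1/2 - sqrt(5)/2) + 2*(sqrt(5)/2 + 3/2)*conj(-sqrt(5)/2 - 1/2) + 2*(sqrt(5)/2 + 3/2)*conj(1/2 + sqrt(5)/2) + 2*(3/2 - sqrt(5)/2)*conj(-1/2 + sqrt(5)/2) + 5*(0)*conj(0) + 5*(0)*conj(0)]
      = (1/20)[(8) + (-8) + (4 - 2*sqrt(5)) + (-2*sqrt(5) - 4) + (4 + 2*sqrt(5)) + (-4 + 2*sqrt(5)) + (0) + (0)] = 0/20 = 0
  <chi_6*chi_6, chi_8> = (1/20)[1*(4)*conj(2) + 1*(4)*conj(2) + 2*(3/2 - sqrt(5)/2)*conj(-sqrt(5)/2 - 1/2) + 2*(sqrt(5)/2 + 3/2)*conj(-1/2 + sqrt(5)/2) + 2*(sqrt(5)/2 + 3/2)*conj(-1/2 + sqrt(5)/2) + 2*(3/2 - sqrt(5)/2)*conj(-sqrt(5)/2 - 1/2) + 5*(0)*conj(0) + 5*(0)*conj(0)]
      = (1/20)[(8) + (8) + (1 - sqrt(5)) + (1 + sqrt(5)) + (1 + sqrt(5)) + (1 - sqrt(5)) + (0) + (0)] = 20/20 = 1
Hence the multiplicities are chi_1: 1, chi_2: 1, chi_8: 1. Dimension check: dim(chi_6)*dim(chi_6) = 2*2 = 4 and sum (mult * dim) = 1*1 + 1*1 + 1*2 = 4.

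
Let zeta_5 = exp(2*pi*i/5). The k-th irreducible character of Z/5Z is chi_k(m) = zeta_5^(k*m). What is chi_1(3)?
chi_1(3) = zeta_5^3 = exp(-4*I*pi/5)

Justification: chi_1(3) = zeta_5^(1*3) = zeta_5^3. Since zeta_5^5 = 1, this equals zeta_5^3 = exp(2*pi*i*3/5) = exp(-4*I*pi/5).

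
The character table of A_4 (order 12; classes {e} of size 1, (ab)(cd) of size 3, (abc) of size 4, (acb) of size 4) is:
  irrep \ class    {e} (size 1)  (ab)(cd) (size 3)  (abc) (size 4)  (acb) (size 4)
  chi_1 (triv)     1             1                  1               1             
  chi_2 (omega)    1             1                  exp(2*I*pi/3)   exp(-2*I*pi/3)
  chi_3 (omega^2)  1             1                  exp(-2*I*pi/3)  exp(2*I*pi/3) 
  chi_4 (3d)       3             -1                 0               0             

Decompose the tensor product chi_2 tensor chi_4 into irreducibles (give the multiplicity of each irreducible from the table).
chi_2 tensor chi_4 = chi_4 (all other irreducibles have multiplicity 0).

Why: The character of a tensor product is the pointwise product (chi_2 * chi_4)(C) = chi_2(C) * chi_4(C):
  {e}: (1)*(3), (ab)(cd): (1)*(-1), (abc): (exp(2*I*pi/3))*(0), (acb): (exp(-2*I*pi/3))*(0)
so (chi_2 * chi_4) takes values
  {e} -> 3, (ab)(cd) -> -1, (abc) -> 0, (acb) -> 0.
Now take the inner product of this character with each irreducible chi from the table, <chi_2*chi_4, chi> = (1/12) sum_C |C| (chi_2*chi_4)(C) conj(chi(C)):
  <chi_2*chi_4, chi_1> = (1/12)[1*(3)*conj(1) + 3*(-1)*conj(1) + 4*(0)*conj(1) + 4*(0)*conj(1)]
      = (1/12)[(3) + (-3) + (0) + (0)] = 0/12 = 0
  <chi_2*chi_4, chi_2> = (1/12)[1*(3)*conj(1) + 3*(-1)*conj(1) + 4*(0)*conj(exp(2*I*pi/3)) + 4*(0)*conj(exp(-2*I*pi/3))]
      = (1/12)[(3) + (-3) + (0) + (0)] = 0/12 = 0
  <chi_2*chi_4, chi_3> = (1/12)[1*(3)*conj(1) + 3*(-1)*conj(1) + 4*(0)*conj(exp(-2*I*pi/3)) + 4*(0)*conj(exp(2*I*pi/3))]
      = (1/12)[(3) + (-3) + (0) + (0)] = 0/12 = 0
  <chi_2*chi_4, chi_4> = (1/12)[1*(3)*conj(3) + 3*(-1)*conj(-1) + 4*(0)*conj(0) + 4*(0)*conj(0)]
      = (1/12)[(9) + (3) + (0) + (0)] = 12/12 = 1
(Exp terms are combined using exp(i*s)*conj(exp(i*t)) = exp(i*(s-t)), and sums of them are collapsed using the identity that for every m > 1 the m distinct m-th roots of unity sum to 0, e.g. 1 + exp(2*I*pi/3) + exp(-2*I*pi/3) = 0.)
Hence the multiplicities are chi_4: 1. Dimension check: dim(chi_2)*dim(chi_4) = 1*3 = 3 and sum (mult * dim) = 1*3 = 3.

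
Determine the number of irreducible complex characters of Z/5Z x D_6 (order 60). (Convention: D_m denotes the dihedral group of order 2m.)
30

Reasoning: The number of irreducible complex representations of a finite group equals its number of conjugacy classes. For a direct product, #classes(G x H) = #classes(G) * #classes(H). Z/5Z has 5 classes (abelian), D_6 has 6 classes, so 5 * 6 = 30, so Z/5Z x D_6 (order 60) has exactly 30 irreducible complex representations.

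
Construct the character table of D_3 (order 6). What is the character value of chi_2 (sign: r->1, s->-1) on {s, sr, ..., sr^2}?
Conjugacy classes: {e} of size 1, {r^1, r^2} of size 2, {s, sr, ..., sr^2} of size 3.
Character table:
  irrep \ class              {e} (size 1)  {r^1, r^2} (size 2)  {s, sr, ..., sr^2} (size 3)
  chi_1 (triv)               1             1                    1                          
  chi_2 (sign: r->1, s->-1)  1             1                    -1                         
  chi_3 (2d, j=1)            2             -1                   0                          

Spot check: chi_2 (sign: r->1, s->-1) on {s, sr, ..., sr^2} = -1.

Argument: D_3 has order 2*3 = 6 with 3 conjugacy classes, hence 3 irreducibles. Sum of squared dims 1 + 1 + 4 = 6 = |G|. Linear characters come from the abelianisation; the 2-dimensional irreps have character r^k -> 2*cos(2*pi*j*k/3), reflections -> 0.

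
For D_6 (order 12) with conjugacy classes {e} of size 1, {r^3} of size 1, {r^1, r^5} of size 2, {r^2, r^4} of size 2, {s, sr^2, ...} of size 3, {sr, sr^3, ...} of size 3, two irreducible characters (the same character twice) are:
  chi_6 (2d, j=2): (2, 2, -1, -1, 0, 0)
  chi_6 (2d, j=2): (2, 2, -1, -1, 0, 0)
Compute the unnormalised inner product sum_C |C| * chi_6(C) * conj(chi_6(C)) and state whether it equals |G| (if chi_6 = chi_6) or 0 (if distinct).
Sum = 12 = |G| = 12; so <chi_6, chi_6> = 1 (norm-1 confirms irreducibility).

Reasoning: Compute term by term over conjugacy classes (|C| * chi_6(C) * conj(chi_6(C))):
  1*(2)*conj(2) + 1*(2)*conj(2) + 2*(-1)*conj(-1) + 2*(-1)*conj(-1) + 3*(0)*conj(0) + 3*(0)*conj(0)
  = (4) + (4) + (2) + (2) + (0) + (0)
  = 12.
Dividing by |G| = 12 gives 12/12 = 1, matching the row-orthogonality relation <chi_6, chi_6> = [chi_6 = chi_6].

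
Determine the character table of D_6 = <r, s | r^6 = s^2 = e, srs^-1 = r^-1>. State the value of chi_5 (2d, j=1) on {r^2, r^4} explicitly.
Conjugacy classes: {e} of size 1, {r^3} of size 1, {r^1, r^5} of size 2, {r^2, r^4} of size 2, {s, sr^2, ...} of size 3, {sr, sr^3, ...} of size 3.
Character table:
  irrep \ class              {e} (size 1)  {r^3} (size 1)  {r^1, r^5} (size 2)  {r^2, r^4} (size 2)  {s, sr^2, ...} (size 3)  {sr, sr^3, ...} (size 3)
  chi_1 (triv)               1             1               1                    1                    1                        1                       
  chi_2 (sign: r->1, s->-1)  1             1               1                    1                    -1                       -1                      
  chi_3 (r->-1, s->1)        1             -1              -1                   1                    1                        -1                      
  chi_4 (r->-1, s->-1)       1             -1              -1                   1                    -1                       1                       
  chi_5 (2d, j=1)            2             -2              1                    -1                   0                        0                       
  chi_6 (2d, j=2)            2             2               -1                   -1                   0                        0                       

Spot check: chi_5 (2d, j=1) on {r^2, r^4} = -1.

Justification: D_6 has order 2*6 = 12 with 6 conjugacy classes, hence 6 irreducibles. Sum of squared dims 1 + 1 + 1 + 1 + 4 + 4 = 12 = |G|. Linear characters come from the abelianisation; the 2-dimensional irreps have character r^k -> 2*cos(2*pi*j*k/6), reflections -> 0.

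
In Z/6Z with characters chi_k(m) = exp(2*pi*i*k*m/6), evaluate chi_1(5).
chi_1(5) = zeta_6^5 = exp(-I*pi/3)

Proof sketch: chi_1(5) = zeta_6^(1*5) = zeta_6^5. Since zeta_6^6 = 1, this equals zeta_6^5 = exp(2*pi*i*5/6) = exp(-I*pi/3).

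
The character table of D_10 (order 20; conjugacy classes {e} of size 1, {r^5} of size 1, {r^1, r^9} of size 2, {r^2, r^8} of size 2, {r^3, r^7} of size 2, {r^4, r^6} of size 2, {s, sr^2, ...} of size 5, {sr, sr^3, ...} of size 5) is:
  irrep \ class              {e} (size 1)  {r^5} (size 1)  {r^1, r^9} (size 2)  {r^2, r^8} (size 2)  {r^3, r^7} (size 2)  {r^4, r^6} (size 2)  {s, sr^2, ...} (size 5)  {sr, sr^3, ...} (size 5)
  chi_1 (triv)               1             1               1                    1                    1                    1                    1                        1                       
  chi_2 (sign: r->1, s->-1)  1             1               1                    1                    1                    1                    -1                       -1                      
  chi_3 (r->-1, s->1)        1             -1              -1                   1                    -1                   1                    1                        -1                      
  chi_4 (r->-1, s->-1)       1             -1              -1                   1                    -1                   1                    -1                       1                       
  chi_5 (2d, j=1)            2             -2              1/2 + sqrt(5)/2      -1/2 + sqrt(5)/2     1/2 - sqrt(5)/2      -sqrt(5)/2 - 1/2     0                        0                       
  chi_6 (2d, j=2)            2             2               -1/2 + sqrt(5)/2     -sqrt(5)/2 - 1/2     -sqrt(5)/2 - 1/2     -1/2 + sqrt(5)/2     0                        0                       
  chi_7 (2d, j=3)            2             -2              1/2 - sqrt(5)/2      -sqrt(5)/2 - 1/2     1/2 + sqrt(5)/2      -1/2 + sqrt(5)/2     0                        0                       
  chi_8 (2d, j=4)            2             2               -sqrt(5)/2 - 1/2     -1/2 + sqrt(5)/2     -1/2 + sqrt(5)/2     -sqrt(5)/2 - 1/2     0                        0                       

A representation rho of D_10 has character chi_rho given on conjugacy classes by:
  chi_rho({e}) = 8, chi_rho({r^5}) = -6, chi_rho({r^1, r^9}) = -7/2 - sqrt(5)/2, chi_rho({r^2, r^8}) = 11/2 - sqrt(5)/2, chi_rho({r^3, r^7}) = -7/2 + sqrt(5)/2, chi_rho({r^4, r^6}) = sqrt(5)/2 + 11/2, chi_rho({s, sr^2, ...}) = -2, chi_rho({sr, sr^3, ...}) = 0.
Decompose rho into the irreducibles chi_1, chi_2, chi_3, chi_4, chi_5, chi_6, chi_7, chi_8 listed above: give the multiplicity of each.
Multiplicities: chi_1: 0, chi_2: 1, chi_3: 2, chi_4: 3, chi_5: 0, chi_6: 0, chi_7: 1, chi_8: 0.

Solution. Use <chi_rho, chi> = (1/|G|) sum_C |C| * chi_rho(C) * conj(chi(C)) with |G| = 20 for each irreducible chi in the table:
  <chi_rho, chi_1> = (1/20)[1*(8)*conj(1) + 1*(-6)*conj(1) + 2*(-7/2 - sqrt(5)/2)*conj(1) + 2*(11/2 - sqrt(5)/2)*conj(1) + 2*(-7/2 + sqrt(5)/2)*conj(1) + 2*(sqrt(5)/2 + 11/2)*conj(1) + 5*(-2)*conj(1) + 5*(0)*conj(1)]
      = (1/20)[(8) + (-6) + (-7 - sqrt(5)) + (11 - sqrt(5)) + (-7 + sqrt(5)) + (sqrt(5) + 11) + (-10) + (0)] = 0/20 = 0
  <chi_rho, chi_2> = (1/20)[1*(8)*conj(1) + 1*(-6)*conj(1) + 2*(-7/2 - sqrt(5)/2)*conj(1) + 2*(11/2 - sqrt(5)/2)*conj(1) + 2*(-7/2 + sqrt(5)/2)*conj(1) + 2*(sqrt(5)/2 + 11/2)*conj(1) + 5*(-2)*conj(-1) + 5*(0)*conj(-1)]
      = (1/20)[(8) + (-6) + (-7 - sqrt(5)) + (11 - sqrt(5)) + (-7 + sqrt(5)) + (sqrt(5) + 11) + (10) + (0)] = 20/20 = 1
  <chi_rho, chi_3> = (1/20)[1*(8)*conj(1) + 1*(-6)*conj(-1) + 2*(-7/2 - sqrt(5)/2)*conj(-1) + 2*(11/2 - sqrt(5)/2)*conj(1) + 2*(-7/2 + sqrt(5)/2)*conj(-1) + 2*(sqrt(5)/2 + 11/2)*conj(1) + 5*(-2)*conj(1) + 5*(0)*conj(-1)]
      = (1/20)[(8) + (6) + (sqrt(5) + 7) + (11 - sqrt(5)) + (7 - sqrt(5)) + (sqrt(5) + 11) + (-10) + (0)] = 40/20 = 2
  <chi_rho, chi_4> = (1/20)[1*(8)*conj(1) + 1*(-6)*conj(-1) + 2*(-7/2 - sqrt(5)/2)*conj(-1) + 2*(11/2 - sqrt(5)/2)*conj(1) + 2*(-7/2 + sqrt(5)/2)*conj(-1) + 2*(sqrt(5)/2 + 11/2)*conj(1) + 5*(-2)*conj(-1) + 5*(0)*conj(1)]
      = (1/20)[(8) + (6) + (sqrt(5) + 7) + (11 - sqrt(5)) + (7 - sqrt(5)) + (sqrt(5) + 11) + (10) + (0)] = 60/20 = 3
  <chi_rho, chi_5> = (1/20)[1*(8)*conj(2) + 1*(-6)*conj(-2) + 2*(-7/2 - sqrt(5)/2)*conj(1/2 + sqrt(5)/2) + 2*(11/2 - sqrt(5)/2)*conj(-1/2 + sqrt(5)/2) + 2*(-7/2 + sqrt(5)/2)*conj(1/2 - sqrt(5)/2) + 2*(sqrt(5)/2 + 11/2)*conj(-sqrt(5)/2 - 1/2) + 5*(-2)*conj(0) + 5*(0)*conj(0)]
      = (1/20)[(16) + (12) + (-4*sqrt(5) - 6) + (-8 + 6*sqrt(5)) + (-6 + 4*sqrt(5)) + (-6*sqrt(5) - 8) + (0) + (0)] = 0/20 = 0
  <chi_rho, chi_6> = (1/20)[1*(8)*conj(2) + 1*(-6)*conj(2) + 2*(-7/2 - sqrt(5)/2)*conj(-1/2 + sqrt(5)/2) + 2*(11/2 - sqrt(5)/2)*conj(-sqrt(5)/2 - 1/2) + 2*(-7/2 + sqrt(5)/2)*conj(-sqrt(5)/2 - 1/2) + 2*(sqrt(5)/2 + 11/2)*conj(-1/2 + sqrt(5)/2) + 5*(-2)*conj(0) + 5*(0)*conj(0)]
      = (1/20)[(16) + (-12) + (1 - 3*sqrt(5)) + (-5*sqrt(5) - 3) + (1 + 3*sqrt(5)) + (-3 + 5*sqrt(5)) + (0) + (0)] = 0/20 = 0
  <chi_rho, chi_7> = (1/20)[1*(8)*conj(2) + 1*(-6)*conj(-2) + 2*(-7/2 - sqrt(5)/2)*conj(1/2 - sqrt(5)/2) + 2*(11/2 - sqrt(5)/2)*conj(-sqrt(5)/2 - 1/2) + 2*(-7/2 + sqrt(5)/2)*conj(1/2 + sqrt(5)/2) + 2*(sqrt(5)/2 + 11/2)*conj(-1/2 + sqrt(5)/2) + 5*(-2)*conj(0) + 5*(0)*conj(0)]
      = (1/20)[(16) + (12) + (-1 + 3*sqrt(5)) + (-5*sqrt(5) - 3) + (-3*sqrt(5) - 1) + (-3 + 5*sqrt(5)) + (0) + (0)] = 20/20 = 1
  <chi_rho, chi_8> = (1/20)[1*(8)*conj(2) + 1*(-6)*conj(2) + 2*(-7/2 - sqrt(5)/2)*conj(-sqrt(5)/2 - 1/2) + 2*(11/2 - sqrt(5)/2)*conj(-1/2 + sqrt(5)/2) + 2*(-7/2 + sqrt(5)/2)*conj(-1/2 + sqrt(5)/2) + 2*(sqrt(5)/2 + 11/2)*conj(-sqrt(5)/2 - 1/2) + 5*(-2)*conj(0) + 5*(0)*conj(0)]
      = (1/20)[(16) + (-12) + (6 + 4*sqrt(5)) + (-8 + 6*sqrt(5)) + (6 - 4*sqrt(5)) + (-6*sqrt(5) - 8) + (0) + (0)] = 0/20 = 0
Dimension check: dim(rho) = sum (mult * dim) = 0*1 + 1*1 + 2*1 + 3*1 + 0*2 + 0*2 + 1*2 + 0*2 = 8 = chi_rho(e) = 8.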